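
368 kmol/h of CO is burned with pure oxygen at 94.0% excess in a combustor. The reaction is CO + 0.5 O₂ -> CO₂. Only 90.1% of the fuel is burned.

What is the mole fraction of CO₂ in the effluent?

0.593

Stoichiometric O₂ = 0.5 × 368 = 184 kmol/h; O₂ fed = 184 × 1.940 = 357 kmol/h.
Fuel reacted = 0.901 × 368 → ξ = 331.6 kmol/h.
Outlet (n = n₀ + ν ξ):
  CO: 368 − 1(331.6) = 36.43
  O₂: 357 − 0.5(331.6) = 191.2
  CO₂: 0 + 1(331.6) = 331.6
Total out = 559.2 kmol/h; y_CO₂ = 331.6 / 559.2 = 0.593.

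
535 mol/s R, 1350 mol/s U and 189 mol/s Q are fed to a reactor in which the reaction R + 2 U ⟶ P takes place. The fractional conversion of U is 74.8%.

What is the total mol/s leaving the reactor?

U reacted = 0.748 × 1350 = 1010 mol/s; ν_U = −2, so ξ = 1010/2 = 504.9 mol/s.
Outlet amounts (n = n₀ + ν ξ):
  R: 535 − 1(504.9) = 30.1
  U: 1350 − 2(504.9) = 340.2
  P: 0 + 1(504.9) = 504.9
  Q: 189 (inert)
Total out = 30.1 + 340.2 + 504.9 + 189 = 1064 mol/s.

1060 mol/s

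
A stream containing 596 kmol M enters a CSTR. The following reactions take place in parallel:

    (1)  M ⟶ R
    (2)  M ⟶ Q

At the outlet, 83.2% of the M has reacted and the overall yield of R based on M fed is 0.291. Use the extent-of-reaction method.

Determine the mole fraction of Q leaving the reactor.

0.541

Yield of R: 1ξ₁ / 596 = 0.291 → ξ₁ = 173.4 kmol.
Conversion of M: 1ξ₁ + 1ξ₂ = 0.832 × 596 = 495.9 → ξ₂ = 322.4 kmol.
Outlet amounts (n = n₀ + Σ ν·ξ):
  M: 596 − 1(173.4) − 1(322.4) = 100.1
  R: 0 + 1(173.4) = 173.4
  Q: 0 + 1(322.4) = 322.4
Total out = 596 kmol; y_Q = 322.4 / 596 = 0.541.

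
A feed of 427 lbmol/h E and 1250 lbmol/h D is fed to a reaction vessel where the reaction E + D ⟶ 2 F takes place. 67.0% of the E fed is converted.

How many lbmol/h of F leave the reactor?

572 lbmol/h

E reacted = 0.67 × 427 = 286.1 lbmol/h; ν_E = −1, so ξ = 286.1/1 = 286.1 lbmol/h.
Outlet amounts (n = n₀ + ν ξ):
  E: 427 − 1(286.1) = 140.9
  D: 1250 − 1(286.1) = 963.9
  F: 0 + 2(286.1) = 572.2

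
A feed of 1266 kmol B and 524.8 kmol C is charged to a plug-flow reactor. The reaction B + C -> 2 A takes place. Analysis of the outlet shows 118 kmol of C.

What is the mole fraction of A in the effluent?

0.454

For C: n = n₀ − 1ξ → 118 = 524.8 − 1ξ, giving ξ = 406.8 kmol.
Outlet amounts (n = n₀ + ν ξ):
  B: 1266 − 1(406.8) = 859.2
  C: 524.8 − 1(406.8) = 118
  A: 0 + 2(406.8) = 813.6
Total out = 1791 kmol; y_A = 813.6 / 1791 = 0.4543.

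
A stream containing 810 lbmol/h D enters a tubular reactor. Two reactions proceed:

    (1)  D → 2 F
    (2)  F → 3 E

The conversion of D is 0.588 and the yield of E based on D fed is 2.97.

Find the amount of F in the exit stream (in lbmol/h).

151 lbmol/h

Conversion of D: D consumed = 1ξ₁ = 0.588 × 810 → ξ₁ = 476.3 lbmol/h.
Yield of E: 3ξ₂ / 810 = 2.97 → ξ₂ = 801.9 lbmol/h.
Outlet amounts (n = n₀ + Σ ν·ξ):
  D: 810 − 1(476.3) = 333.7
  F: 0 + 2(476.3) − 1(801.9) = 150.7
  E: 0 + 3(801.9) = 2406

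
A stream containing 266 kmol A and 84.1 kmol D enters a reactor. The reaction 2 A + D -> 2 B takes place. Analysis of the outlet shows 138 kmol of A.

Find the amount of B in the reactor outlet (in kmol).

For A: n = n₀ − 2ξ → 138 = 266 − 2ξ, giving ξ = 64 kmol.
Outlet amounts (n = n₀ + ν ξ):
  A: 266 − 2(64) = 138
  D: 84.1 − 1(64) = 20.1
  B: 0 + 2(64) = 128

128 kmol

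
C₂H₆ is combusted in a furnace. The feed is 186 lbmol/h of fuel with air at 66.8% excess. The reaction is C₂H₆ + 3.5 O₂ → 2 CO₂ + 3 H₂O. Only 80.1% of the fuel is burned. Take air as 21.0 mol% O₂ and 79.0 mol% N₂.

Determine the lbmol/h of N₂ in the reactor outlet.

4080 lbmol/h

Stoichiometric O₂ = 3.5 × 186 = 651 lbmol/h; O₂ fed = 651 × 1.668 = 1086 lbmol/h.
N₂ fed = 1086 × 79/21 = 4085 lbmol/h.
Fuel reacted = 0.801 × 186 → ξ = 149 lbmol/h.
Outlet (n = n₀ + ν ξ):
  C₂H₆: 186 − 1(149) = 37.01
  O₂: 1086 − 3.5(149) = 564.4
  N₂: 4085 (inert)
  CO₂: 0 + 2(149) = 298
  H₂O: 0 + 3(149) = 447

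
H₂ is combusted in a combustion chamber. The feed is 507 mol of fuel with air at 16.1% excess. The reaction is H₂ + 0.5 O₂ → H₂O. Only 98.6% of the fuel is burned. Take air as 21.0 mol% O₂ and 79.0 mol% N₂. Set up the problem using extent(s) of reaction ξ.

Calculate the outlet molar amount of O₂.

44.4 mol

Stoichiometric O₂ = 0.5 × 507 = 253.5 mol; O₂ fed = 253.5 × 1.161 = 294.3 mol.
N₂ fed = 294.3 × 79/21 = 1107 mol.
Fuel reacted = 0.986 × 507 → ξ = 499.9 mol.
Outlet (n = n₀ + ν ξ):
  H₂: 507 − 1(499.9) = 7.098
  O₂: 294.3 − 0.5(499.9) = 44.36
  N₂: 1107 (inert)
  H₂O: 0 + 1(499.9) = 499.9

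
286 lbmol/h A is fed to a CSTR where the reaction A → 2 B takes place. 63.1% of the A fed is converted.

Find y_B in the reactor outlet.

A reacted = 0.631 × 286 = 180.5 lbmol/h; ν_A = −1, so ξ = 180.5/1 = 180.5 lbmol/h.
Outlet amounts (n = n₀ + ν ξ):
  A: 286 − 1(180.5) = 105.5
  B: 0 + 2(180.5) = 360.9
Total out = 466.5 lbmol/h; y_B = 360.9 / 466.5 = 0.7738.

0.774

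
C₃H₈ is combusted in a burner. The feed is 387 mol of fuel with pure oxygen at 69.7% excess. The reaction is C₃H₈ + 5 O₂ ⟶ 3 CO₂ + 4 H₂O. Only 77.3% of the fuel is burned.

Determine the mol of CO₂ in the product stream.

897 mol

Stoichiometric O₂ = 5 × 387 = 1935 mol; O₂ fed = 1935 × 1.697 = 3284 mol.
Fuel reacted = 0.773 × 387 → ξ = 299.2 mol.
Outlet (n = n₀ + ν ξ):
  C₃H₈: 387 − 1(299.2) = 87.85
  O₂: 3284 − 5(299.2) = 1788
  CO₂: 0 + 3(299.2) = 897.5
  H₂O: 0 + 4(299.2) = 1197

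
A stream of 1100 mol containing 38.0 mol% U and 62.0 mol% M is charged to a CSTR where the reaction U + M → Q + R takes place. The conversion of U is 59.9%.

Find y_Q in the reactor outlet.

0.228

U reacted = 0.599 × 418 = 250.4 mol; ν_U = −1, so ξ = 250.4/1 = 250.4 mol.
Outlet amounts (n = n₀ + ν ξ):
  U: 418 − 1(250.4) = 167.6
  M: 682 − 1(250.4) = 431.6
  Q: 0 + 1(250.4) = 250.4
  R: 0 + 1(250.4) = 250.4
Total out = 1100 mol; y_Q = 250.4 / 1100 = 0.2276.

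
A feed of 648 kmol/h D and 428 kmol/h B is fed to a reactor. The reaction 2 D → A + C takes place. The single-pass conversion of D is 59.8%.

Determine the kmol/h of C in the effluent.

D reacted = 0.598 × 648 = 387.5 kmol/h; ν_D = −2, so ξ = 387.5/2 = 193.8 kmol/h.
Outlet amounts (n = n₀ + ν ξ):
  D: 648 − 2(193.8) = 260.5
  A: 0 + 1(193.8) = 193.8
  C: 0 + 1(193.8) = 193.8
  B: 428 (inert)

194 kmol/h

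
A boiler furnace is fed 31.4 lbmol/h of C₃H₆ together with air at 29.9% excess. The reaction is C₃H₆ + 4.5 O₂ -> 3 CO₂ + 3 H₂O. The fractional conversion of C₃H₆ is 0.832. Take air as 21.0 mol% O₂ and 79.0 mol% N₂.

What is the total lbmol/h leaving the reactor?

919 lbmol/h

Stoichiometric O₂ = 4.5 × 31.4 = 141.3 lbmol/h; O₂ fed = 141.3 × 1.299 = 183.5 lbmol/h.
N₂ fed = 183.5 × 79/21 = 690.5 lbmol/h.
Fuel reacted = 0.832 × 31.4 → ξ = 26.12 lbmol/h.
Outlet (n = n₀ + ν ξ):
  C₃H₆: 31.4 − 1(26.12) = 5.275
  O₂: 183.5 − 4.5(26.12) = 65.99
  N₂: 690.5 (inert)
  CO₂: 0 + 3(26.12) = 78.37
  H₂O: 0 + 3(26.12) = 78.37
Total out = 5.275 + 65.99 + 690.5 + 78.37 + 78.37 = 918.5 lbmol/h.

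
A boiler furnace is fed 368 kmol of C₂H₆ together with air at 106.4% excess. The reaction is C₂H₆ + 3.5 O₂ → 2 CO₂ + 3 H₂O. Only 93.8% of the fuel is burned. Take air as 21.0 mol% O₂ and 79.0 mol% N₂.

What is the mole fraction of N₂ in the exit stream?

0.758

Stoichiometric O₂ = 3.5 × 368 = 1288 kmol; O₂ fed = 1288 × 2.064 = 2658 kmol.
N₂ fed = 2658 × 79/21 = 10000 kmol.
Fuel reacted = 0.938 × 368 → ξ = 345.2 kmol.
Outlet (n = n₀ + ν ξ):
  C₂H₆: 368 − 1(345.2) = 22.82
  O₂: 2658 − 3.5(345.2) = 1450
  N₂: 10000 (inert)
  CO₂: 0 + 2(345.2) = 690.4
  H₂O: 0 + 3(345.2) = 1036
Total out = 13200 kmol; y_N₂ = 10000 / 13200 = 0.7576.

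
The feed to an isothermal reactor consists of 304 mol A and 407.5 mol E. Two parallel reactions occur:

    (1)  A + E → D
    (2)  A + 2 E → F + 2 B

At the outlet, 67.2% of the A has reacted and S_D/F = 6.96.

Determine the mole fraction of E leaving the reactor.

Conversion of A: A consumed = 0.672 × 304 = 204.3 mol = 1ξ₁ + 1ξ₂.
Selectivity: 1ξ₁ / (1ξ₂) = 6.96 → ξ₁ = 6.96 ξ₂.
Substitute: (1·6.96 + 1) ξ₂ = 204.3 → ξ₂ = 25.66 mol, ξ₁ = 178.6 mol.
Outlet amounts (n = n₀ + Σ ν·ξ):
  A: 304 − 1(178.6) − 1(25.66) = 99.71
  E: 407.5 − 1(178.6) − 2(25.66) = 177.5
  D: 0 + 1(178.6) = 178.6
  F: 0 + 1(25.66) = 25.66
  B: 0 + 2(25.66) = 51.33
Total out = 532.9 mol; y_E = 177.5 / 532.9 = 0.3332.

0.333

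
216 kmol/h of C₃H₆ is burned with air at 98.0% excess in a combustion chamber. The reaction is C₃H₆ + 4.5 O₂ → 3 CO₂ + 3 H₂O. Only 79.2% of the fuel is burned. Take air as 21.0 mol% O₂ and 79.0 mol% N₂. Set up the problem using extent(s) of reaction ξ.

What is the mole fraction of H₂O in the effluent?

0.0542

Stoichiometric O₂ = 4.5 × 216 = 972 kmol/h; O₂ fed = 972 × 1.980 = 1925 kmol/h.
N₂ fed = 1925 × 79/21 = 7240 kmol/h.
Fuel reacted = 0.792 × 216 → ξ = 171.1 kmol/h.
Outlet (n = n₀ + ν ξ):
  C₃H₆: 216 − 1(171.1) = 44.93
  O₂: 1925 − 4.5(171.1) = 1155
  N₂: 7240 (inert)
  CO₂: 0 + 3(171.1) = 513.2
  H₂O: 0 + 3(171.1) = 513.2
Total out = 9466 kmol/h; y_H₂O = 513.2 / 9466 = 0.05422.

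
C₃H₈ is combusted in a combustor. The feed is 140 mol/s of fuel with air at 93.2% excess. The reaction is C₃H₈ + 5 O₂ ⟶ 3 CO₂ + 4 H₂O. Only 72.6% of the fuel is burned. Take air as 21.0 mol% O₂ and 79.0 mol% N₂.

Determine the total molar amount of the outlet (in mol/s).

6680 mol/s

Stoichiometric O₂ = 5 × 140 = 700 mol/s; O₂ fed = 700 × 1.932 = 1352 mol/s.
N₂ fed = 1352 × 79/21 = 5088 mol/s.
Fuel reacted = 0.726 × 140 → ξ = 101.6 mol/s.
Outlet (n = n₀ + ν ξ):
  C₃H₈: 140 − 1(101.6) = 38.36
  O₂: 1352 − 5(101.6) = 844.2
  N₂: 5088 (inert)
  CO₂: 0 + 3(101.6) = 304.9
  H₂O: 0 + 4(101.6) = 406.6
Total out = 38.36 + 844.2 + 5088 + 304.9 + 406.6 = 6682 mol/s.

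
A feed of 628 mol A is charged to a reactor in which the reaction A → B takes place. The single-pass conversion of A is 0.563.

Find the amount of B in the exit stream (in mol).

354 mol

A reacted = 0.563 × 628 = 353.6 mol; ν_A = −1, so ξ = 353.6/1 = 353.6 mol.
Outlet amounts (n = n₀ + ν ξ):
  A: 628 − 1(353.6) = 274.4
  B: 0 + 1(353.6) = 353.6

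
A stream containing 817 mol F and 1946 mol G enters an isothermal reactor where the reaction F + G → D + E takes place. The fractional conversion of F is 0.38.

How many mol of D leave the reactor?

F reacted = 0.38 × 817 = 310.5 mol; ν_F = −1, so ξ = 310.5/1 = 310.5 mol.
Outlet amounts (n = n₀ + ν ξ):
  F: 817 − 1(310.5) = 506.5
  G: 1946 − 1(310.5) = 1636
  D: 0 + 1(310.5) = 310.5
  E: 0 + 1(310.5) = 310.5

310 mol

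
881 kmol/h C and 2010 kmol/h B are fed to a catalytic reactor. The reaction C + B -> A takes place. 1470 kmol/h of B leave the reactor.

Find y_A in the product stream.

For B: n = n₀ − 1ξ → 1470 = 2010 − 1ξ, giving ξ = 540 kmol/h.
Outlet amounts (n = n₀ + ν ξ):
  C: 881 − 1(540) = 341
  B: 2010 − 1(540) = 1470
  A: 0 + 1(540) = 540
Total out = 2351 kmol/h; y_A = 540 / 2351 = 0.2297.

0.23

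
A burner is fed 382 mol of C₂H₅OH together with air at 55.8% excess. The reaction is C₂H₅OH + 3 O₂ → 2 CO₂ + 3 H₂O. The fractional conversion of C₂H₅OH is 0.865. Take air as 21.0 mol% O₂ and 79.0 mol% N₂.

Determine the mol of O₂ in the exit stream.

Stoichiometric O₂ = 3 × 382 = 1146 mol; O₂ fed = 1146 × 1.558 = 1785 mol.
N₂ fed = 1785 × 79/21 = 6717 mol.
Fuel reacted = 0.865 × 382 → ξ = 330.4 mol.
Outlet (n = n₀ + ν ξ):
  C₂H₅OH: 382 − 1(330.4) = 51.57
  O₂: 1785 − 3(330.4) = 794.2
  N₂: 6717 (inert)
  CO₂: 0 + 2(330.4) = 660.9
  H₂O: 0 + 3(330.4) = 991.3

794 mol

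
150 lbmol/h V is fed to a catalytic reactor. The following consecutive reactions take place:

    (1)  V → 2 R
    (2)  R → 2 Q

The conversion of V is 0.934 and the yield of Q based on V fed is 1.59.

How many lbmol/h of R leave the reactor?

Conversion of V: V consumed = 1ξ₁ = 0.934 × 150 → ξ₁ = 140.1 lbmol/h.
Yield of Q: 2ξ₂ / 150 = 1.59 → ξ₂ = 119.2 lbmol/h.
Outlet amounts (n = n₀ + Σ ν·ξ):
  V: 150 − 1(140.1) = 9.9
  R: 0 + 2(140.1) − 1(119.2) = 160.9
  Q: 0 + 2(119.2) = 238.5

161 lbmol/h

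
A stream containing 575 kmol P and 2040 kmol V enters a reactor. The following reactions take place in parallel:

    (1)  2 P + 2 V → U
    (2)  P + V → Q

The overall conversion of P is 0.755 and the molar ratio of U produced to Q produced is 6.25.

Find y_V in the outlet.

0.811

Conversion of P: P consumed = 0.755 × 575 = 434.1 kmol = 2ξ₁ + 1ξ₂.
Selectivity: 1ξ₁ / (1ξ₂) = 6.25 → ξ₁ = 6.25 ξ₂.
Substitute: (2·6.25 + 1) ξ₂ = 434.1 → ξ₂ = 32.16 kmol, ξ₁ = 201 kmol.
Outlet amounts (n = n₀ + Σ ν·ξ):
  P: 575 − 2(201) − 1(32.16) = 140.9
  V: 2040 − 2(201) − 1(32.16) = 1606
  U: 0 + 1(201) = 201
  Q: 0 + 1(32.16) = 32.16
Total out = 1980 kmol; y_V = 1606 / 1980 = 0.8111.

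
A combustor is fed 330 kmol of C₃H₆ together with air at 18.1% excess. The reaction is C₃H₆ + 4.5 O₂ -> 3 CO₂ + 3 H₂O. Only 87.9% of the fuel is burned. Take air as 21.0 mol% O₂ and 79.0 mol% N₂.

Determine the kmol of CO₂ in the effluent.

870 kmol

Stoichiometric O₂ = 4.5 × 330 = 1485 kmol; O₂ fed = 1485 × 1.181 = 1754 kmol.
N₂ fed = 1754 × 79/21 = 6598 kmol.
Fuel reacted = 0.879 × 330 → ξ = 290.1 kmol.
Outlet (n = n₀ + ν ξ):
  C₃H₆: 330 − 1(290.1) = 39.93
  O₂: 1754 − 4.5(290.1) = 448.5
  N₂: 6598 (inert)
  CO₂: 0 + 3(290.1) = 870.2
  H₂O: 0 + 3(290.1) = 870.2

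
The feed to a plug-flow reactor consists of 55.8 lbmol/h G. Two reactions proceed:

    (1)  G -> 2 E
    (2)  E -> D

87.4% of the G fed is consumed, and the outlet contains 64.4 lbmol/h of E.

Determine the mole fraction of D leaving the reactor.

0.317

Conversion of G: G consumed = 1ξ₁ = 0.874 × 55.8 → ξ₁ = 48.77 lbmol/h.
E balance: n_E = 0 + 2ξ₁ − 1ξ₂ = 64.4 → ξ₂ = (2·48.77 − 64.4)/1 = 33.14 lbmol/h.
Outlet amounts (n = n₀ + Σ ν·ξ):
  G: 55.8 − 1(48.77) = 7.031
  E: 0 + 2(48.77) − 1(33.14) = 64.4
  D: 0 + 1(33.14) = 33.14
Total out = 104.6 lbmol/h; y_D = 33.14 / 104.6 = 0.3169.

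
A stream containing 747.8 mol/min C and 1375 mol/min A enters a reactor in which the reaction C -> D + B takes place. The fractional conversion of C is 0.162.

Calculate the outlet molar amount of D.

121 mol/min

C reacted = 0.162 × 747.8 = 121.1 mol/min; ν_C = −1, so ξ = 121.1/1 = 121.1 mol/min.
Outlet amounts (n = n₀ + ν ξ):
  C: 747.8 − 1(121.1) = 626.7
  D: 0 + 1(121.1) = 121.1
  B: 0 + 1(121.1) = 121.1
  A: 1375 (inert)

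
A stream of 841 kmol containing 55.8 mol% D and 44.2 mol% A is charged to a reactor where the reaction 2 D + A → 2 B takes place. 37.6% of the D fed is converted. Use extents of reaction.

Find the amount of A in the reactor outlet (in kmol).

283 kmol

D reacted = 0.376 × 469.3 = 176.4 kmol; ν_D = −2, so ξ = 176.4/2 = 88.22 kmol.
Outlet amounts (n = n₀ + ν ξ):
  D: 469.3 − 2(88.22) = 292.8
  A: 371.7 − 1(88.22) = 283.5
  B: 0 + 2(88.22) = 176.4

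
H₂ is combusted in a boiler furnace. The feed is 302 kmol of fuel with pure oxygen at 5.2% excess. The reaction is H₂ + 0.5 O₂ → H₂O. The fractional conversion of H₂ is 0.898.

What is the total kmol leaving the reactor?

325 kmol

Stoichiometric O₂ = 0.5 × 302 = 151 kmol; O₂ fed = 151 × 1.052 = 158.9 kmol.
Fuel reacted = 0.898 × 302 → ξ = 271.2 kmol.
Outlet (n = n₀ + ν ξ):
  H₂: 302 − 1(271.2) = 30.8
  O₂: 158.9 − 0.5(271.2) = 23.25
  H₂O: 0 + 1(271.2) = 271.2
Total out = 30.8 + 23.25 + 271.2 = 325.3 kmol.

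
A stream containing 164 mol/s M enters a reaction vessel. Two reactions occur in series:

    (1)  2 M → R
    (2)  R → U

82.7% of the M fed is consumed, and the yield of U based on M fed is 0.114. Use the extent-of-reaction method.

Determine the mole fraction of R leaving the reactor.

0.511

Conversion of M: M consumed = 2ξ₁ = 0.827 × 164 → ξ₁ = 67.81 mol/s.
Yield of U: 1ξ₂ / 164 = 0.114 → ξ₂ = 18.7 mol/s.
Outlet amounts (n = n₀ + Σ ν·ξ):
  M: 164 − 2(67.81) = 28.37
  R: 0 + 1(67.81) − 1(18.7) = 49.12
  U: 0 + 1(18.7) = 18.7
Total out = 96.19 mol/s; y_R = 49.12 / 96.19 = 0.5107.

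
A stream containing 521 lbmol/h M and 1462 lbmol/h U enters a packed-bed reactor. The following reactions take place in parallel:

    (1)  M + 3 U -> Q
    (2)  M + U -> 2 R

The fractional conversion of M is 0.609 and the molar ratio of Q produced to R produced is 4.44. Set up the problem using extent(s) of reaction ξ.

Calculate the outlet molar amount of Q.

285 lbmol/h

Conversion of M: M consumed = 0.609 × 521 = 317.3 lbmol/h = 1ξ₁ + 1ξ₂.
Selectivity: 1ξ₁ / (2ξ₂) = 4.44 → ξ₁ = 8.88 ξ₂.
Substitute: (1·8.88 + 1) ξ₂ = 317.3 → ξ₂ = 32.11 lbmol/h, ξ₁ = 285.2 lbmol/h.
Outlet amounts (n = n₀ + Σ ν·ξ):
  M: 521 − 1(285.2) − 1(32.11) = 203.7
  U: 1462 − 3(285.2) − 1(32.11) = 574.4
  Q: 0 + 1(285.2) = 285.2
  R: 0 + 2(32.11) = 64.23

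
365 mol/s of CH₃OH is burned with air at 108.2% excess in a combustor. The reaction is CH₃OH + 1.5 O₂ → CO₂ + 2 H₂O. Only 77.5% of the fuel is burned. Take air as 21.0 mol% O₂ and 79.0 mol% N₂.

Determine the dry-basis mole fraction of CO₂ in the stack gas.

0.0527

Stoichiometric O₂ = 1.5 × 365 = 547.5 mol/s; O₂ fed = 547.5 × 2.082 = 1140 mol/s.
N₂ fed = 1140 × 79/21 = 4288 mol/s.
Fuel reacted = 0.775 × 365 → ξ = 282.9 mol/s.
Outlet (n = n₀ + ν ξ):
  CH₃OH: 365 − 1(282.9) = 82.12
  O₂: 1140 − 1.5(282.9) = 715.6
  N₂: 4288 (inert)
  CO₂: 0 + 1(282.9) = 282.9
  H₂O: 0 + 2(282.9) = 565.8
Dry total = 5369 mol/s; y_CO₂ (dry) = 282.9 / 5369 = 0.05269.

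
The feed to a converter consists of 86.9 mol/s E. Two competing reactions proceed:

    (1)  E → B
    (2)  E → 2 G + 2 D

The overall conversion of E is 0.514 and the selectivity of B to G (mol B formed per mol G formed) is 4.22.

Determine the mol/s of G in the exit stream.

Conversion of E: E consumed = 0.514 × 86.9 = 44.67 mol/s = 1ξ₁ + 1ξ₂.
Selectivity: 1ξ₁ / (2ξ₂) = 4.22 → ξ₁ = 8.44 ξ₂.
Substitute: (1·8.44 + 1) ξ₂ = 44.67 → ξ₂ = 4.732 mol/s, ξ₁ = 39.93 mol/s.
Outlet amounts (n = n₀ + Σ ν·ξ):
  E: 86.9 − 1(39.93) − 1(4.732) = 42.23
  B: 0 + 1(39.93) = 39.93
  G: 0 + 2(4.732) = 9.463
  D: 0 + 2(4.732) = 9.463

9.46 mol/s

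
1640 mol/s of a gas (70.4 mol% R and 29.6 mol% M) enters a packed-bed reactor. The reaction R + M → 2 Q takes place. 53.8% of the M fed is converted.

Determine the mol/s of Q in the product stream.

522 mol/s

M reacted = 0.538 × 485.4 = 261.2 mol/s; ν_M = −1, so ξ = 261.2/1 = 261.2 mol/s.
Outlet amounts (n = n₀ + ν ξ):
  R: 1155 − 1(261.2) = 893.4
  M: 485.4 − 1(261.2) = 224.3
  Q: 0 + 2(261.2) = 522.3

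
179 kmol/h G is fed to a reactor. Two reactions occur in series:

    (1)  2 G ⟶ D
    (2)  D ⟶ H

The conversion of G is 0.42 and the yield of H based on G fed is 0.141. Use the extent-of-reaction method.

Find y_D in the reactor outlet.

Conversion of G: G consumed = 2ξ₁ = 0.42 × 179 → ξ₁ = 37.59 kmol/h.
Yield of H: 1ξ₂ / 179 = 0.141 → ξ₂ = 25.24 kmol/h.
Outlet amounts (n = n₀ + Σ ν·ξ):
  G: 179 − 2(37.59) = 103.8
  D: 0 + 1(37.59) − 1(25.24) = 12.35
  H: 0 + 1(25.24) = 25.24
Total out = 141.4 kmol/h; y_D = 12.35 / 141.4 = 0.08734.

0.0873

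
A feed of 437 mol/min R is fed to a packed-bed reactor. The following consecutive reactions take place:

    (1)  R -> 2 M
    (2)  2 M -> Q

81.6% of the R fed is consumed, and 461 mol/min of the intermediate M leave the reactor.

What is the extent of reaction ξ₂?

ξ₂ = 126 mol/min

Conversion of R: R consumed = 1ξ₁ = 0.816 × 437 → ξ₁ = 356.6 mol/min.
M balance: n_M = 0 + 2ξ₁ − 2ξ₂ = 461 → ξ₂ = (2·356.6 − 461)/2 = 126.1 mol/min.
Outlet amounts (n = n₀ + Σ ν·ξ):
  R: 437 − 1(356.6) = 80.41
  M: 0 + 2(356.6) − 2(126.1) = 461
  Q: 0 + 1(126.1) = 126.1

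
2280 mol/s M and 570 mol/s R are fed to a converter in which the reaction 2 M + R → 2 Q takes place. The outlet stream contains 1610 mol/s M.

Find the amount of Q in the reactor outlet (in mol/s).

670 mol/s

For M: n = n₀ − 2ξ → 1610 = 2280 − 2ξ, giving ξ = 335 mol/s.
Outlet amounts (n = n₀ + ν ξ):
  M: 2280 − 2(335) = 1610
  R: 570 − 1(335) = 235
  Q: 0 + 2(335) = 670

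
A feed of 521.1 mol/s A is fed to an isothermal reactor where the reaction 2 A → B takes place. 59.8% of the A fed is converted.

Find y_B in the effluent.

0.427

A reacted = 0.598 × 521.1 = 311.6 mol/s; ν_A = −2, so ξ = 311.6/2 = 155.8 mol/s.
Outlet amounts (n = n₀ + ν ξ):
  A: 521.1 − 2(155.8) = 209.5
  B: 0 + 1(155.8) = 155.8
Total out = 365.3 mol/s; y_B = 155.8 / 365.3 = 0.4265.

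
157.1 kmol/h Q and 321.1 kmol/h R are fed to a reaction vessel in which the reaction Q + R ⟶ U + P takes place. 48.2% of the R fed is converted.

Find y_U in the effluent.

0.324

R reacted = 0.482 × 321.1 = 154.8 kmol/h; ν_R = −1, so ξ = 154.8/1 = 154.8 kmol/h.
Outlet amounts (n = n₀ + ν ξ):
  Q: 157.1 − 1(154.8) = 2.33
  R: 321.1 − 1(154.8) = 166.3
  U: 0 + 1(154.8) = 154.8
  P: 0 + 1(154.8) = 154.8
Total out = 478.2 kmol/h; y_U = 154.8 / 478.2 = 0.3237.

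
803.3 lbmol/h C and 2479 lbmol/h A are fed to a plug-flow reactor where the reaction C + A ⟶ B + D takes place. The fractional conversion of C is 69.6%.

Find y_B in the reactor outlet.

0.17

C reacted = 0.696 × 803.3 = 559.1 lbmol/h; ν_C = −1, so ξ = 559.1/1 = 559.1 lbmol/h.
Outlet amounts (n = n₀ + ν ξ):
  C: 803.3 − 1(559.1) = 244.2
  A: 2479 − 1(559.1) = 1920
  B: 0 + 1(559.1) = 559.1
  D: 0 + 1(559.1) = 559.1
Total out = 3282 lbmol/h; y_B = 559.1 / 3282 = 0.1703.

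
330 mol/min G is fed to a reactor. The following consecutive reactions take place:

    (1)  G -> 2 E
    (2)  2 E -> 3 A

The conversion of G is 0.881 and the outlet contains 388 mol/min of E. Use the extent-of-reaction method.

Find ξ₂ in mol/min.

Conversion of G: G consumed = 1ξ₁ = 0.881 × 330 → ξ₁ = 290.7 mol/min.
E balance: n_E = 0 + 2ξ₁ − 2ξ₂ = 388 → ξ₂ = (2·290.7 − 388)/2 = 96.73 mol/min.
Outlet amounts (n = n₀ + Σ ν·ξ):
  G: 330 − 1(290.7) = 39.27
  E: 0 + 2(290.7) − 2(96.73) = 388
  A: 0 + 3(96.73) = 290.2

ξ₂ = 96.7 mol/min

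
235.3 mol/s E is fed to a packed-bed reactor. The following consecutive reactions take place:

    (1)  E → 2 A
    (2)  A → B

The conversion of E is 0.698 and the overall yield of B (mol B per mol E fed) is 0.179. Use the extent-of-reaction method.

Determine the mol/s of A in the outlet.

Conversion of E: E consumed = 1ξ₁ = 0.698 × 235.3 → ξ₁ = 164.2 mol/s.
Yield of B: 1ξ₂ / 235.3 = 0.179 → ξ₂ = 42.12 mol/s.
Outlet amounts (n = n₀ + Σ ν·ξ):
  E: 235.3 − 1(164.2) = 71.06
  A: 0 + 2(164.2) − 1(42.12) = 286.4
  B: 0 + 1(42.12) = 42.12

286 mol/s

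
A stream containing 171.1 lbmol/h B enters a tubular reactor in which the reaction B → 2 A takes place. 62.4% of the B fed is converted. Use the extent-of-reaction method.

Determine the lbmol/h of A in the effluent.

B reacted = 0.624 × 171.1 = 106.8 lbmol/h; ν_B = −1, so ξ = 106.8/1 = 106.8 lbmol/h.
Outlet amounts (n = n₀ + ν ξ):
  B: 171.1 − 1(106.8) = 64.33
  A: 0 + 2(106.8) = 213.5

214 lbmol/h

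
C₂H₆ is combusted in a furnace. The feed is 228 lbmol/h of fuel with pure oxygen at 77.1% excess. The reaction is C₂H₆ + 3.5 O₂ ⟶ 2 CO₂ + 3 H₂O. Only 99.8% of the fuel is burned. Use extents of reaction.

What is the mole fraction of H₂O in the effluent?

Stoichiometric O₂ = 3.5 × 228 = 798 lbmol/h; O₂ fed = 798 × 1.771 = 1413 lbmol/h.
Fuel reacted = 0.998 × 228 → ξ = 227.5 lbmol/h.
Outlet (n = n₀ + ν ξ):
  C₂H₆: 228 − 1(227.5) = 0.456
  O₂: 1413 − 3.5(227.5) = 616.9
  CO₂: 0 + 2(227.5) = 455.1
  H₂O: 0 + 3(227.5) = 682.6
Total out = 1755 lbmol/h; y_H₂O = 682.6 / 1755 = 0.389.

0.389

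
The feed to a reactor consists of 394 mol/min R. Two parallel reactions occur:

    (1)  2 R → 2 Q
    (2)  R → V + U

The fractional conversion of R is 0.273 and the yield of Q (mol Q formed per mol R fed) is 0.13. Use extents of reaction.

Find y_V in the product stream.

0.125

Yield of Q: 2ξ₁ / 394 = 0.13 → ξ₁ = 25.61 mol/min.
Conversion of R: 2ξ₁ + 1ξ₂ = 0.273 × 394 = 107.6 → ξ₂ = 56.34 mol/min.
Outlet amounts (n = n₀ + Σ ν·ξ):
  R: 394 − 2(25.61) − 1(56.34) = 286.4
  Q: 0 + 2(25.61) = 51.22
  V: 0 + 1(56.34) = 56.34
  U: 0 + 1(56.34) = 56.34
Total out = 450.3 mol/min; y_V = 56.34 / 450.3 = 0.1251.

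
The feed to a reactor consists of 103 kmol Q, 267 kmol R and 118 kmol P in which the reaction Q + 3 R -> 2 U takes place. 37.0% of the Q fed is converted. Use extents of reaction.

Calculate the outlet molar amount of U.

Q reacted = 0.37 × 103 = 38.11 kmol; ν_Q = −1, so ξ = 38.11/1 = 38.11 kmol.
Outlet amounts (n = n₀ + ν ξ):
  Q: 103 − 1(38.11) = 64.89
  R: 267 − 3(38.11) = 152.7
  U: 0 + 2(38.11) = 76.22
  P: 118 (inert)

76.2 kmol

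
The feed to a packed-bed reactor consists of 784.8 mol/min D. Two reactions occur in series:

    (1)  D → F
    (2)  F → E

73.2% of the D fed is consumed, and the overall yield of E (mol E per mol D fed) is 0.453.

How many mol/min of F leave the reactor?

219 mol/min

Conversion of D: D consumed = 1ξ₁ = 0.732 × 784.8 → ξ₁ = 574.5 mol/min.
Yield of E: 1ξ₂ / 784.8 = 0.453 → ξ₂ = 355.5 mol/min.
Outlet amounts (n = n₀ + Σ ν·ξ):
  D: 784.8 − 1(574.5) = 210.3
  F: 0 + 1(574.5) − 1(355.5) = 219
  E: 0 + 1(355.5) = 355.5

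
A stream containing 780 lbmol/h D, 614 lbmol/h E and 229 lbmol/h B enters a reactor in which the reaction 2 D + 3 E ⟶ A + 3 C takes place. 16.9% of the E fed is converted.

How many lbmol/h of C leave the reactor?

104 lbmol/h

E reacted = 0.169 × 614 = 103.8 lbmol/h; ν_E = −3, so ξ = 103.8/3 = 34.59 lbmol/h.
Outlet amounts (n = n₀ + ν ξ):
  D: 780 − 2(34.59) = 710.8
  E: 614 − 3(34.59) = 510.2
  A: 0 + 1(34.59) = 34.59
  C: 0 + 3(34.59) = 103.8
  B: 229 (inert)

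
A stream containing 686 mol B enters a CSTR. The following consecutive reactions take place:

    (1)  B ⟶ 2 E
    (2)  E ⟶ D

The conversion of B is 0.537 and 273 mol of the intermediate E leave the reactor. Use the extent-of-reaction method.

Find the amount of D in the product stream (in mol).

Conversion of B: B consumed = 1ξ₁ = 0.537 × 686 → ξ₁ = 368.4 mol.
E balance: n_E = 0 + 2ξ₁ − 1ξ₂ = 273 → ξ₂ = (2·368.4 − 273)/1 = 463.8 mol.
Outlet amounts (n = n₀ + Σ ν·ξ):
  B: 686 − 1(368.4) = 317.6
  E: 0 + 2(368.4) − 1(463.8) = 273
  D: 0 + 1(463.8) = 463.8

464 mol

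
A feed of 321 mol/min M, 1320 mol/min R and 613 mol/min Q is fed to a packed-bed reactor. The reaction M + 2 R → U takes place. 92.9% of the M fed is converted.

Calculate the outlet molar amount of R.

724 mol/min

M reacted = 0.929 × 321 = 298.2 mol/min; ν_M = −1, so ξ = 298.2/1 = 298.2 mol/min.
Outlet amounts (n = n₀ + ν ξ):
  M: 321 − 1(298.2) = 22.79
  R: 1320 − 2(298.2) = 723.6
  U: 0 + 1(298.2) = 298.2
  Q: 613 (inert)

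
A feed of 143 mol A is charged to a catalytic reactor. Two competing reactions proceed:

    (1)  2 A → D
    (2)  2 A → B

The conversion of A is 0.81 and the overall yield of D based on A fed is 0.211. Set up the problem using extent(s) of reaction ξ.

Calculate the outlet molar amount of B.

27.7 mol

Yield of D: 1ξ₁ / 143 = 0.211 → ξ₁ = 30.17 mol.
Conversion of A: 2ξ₁ + 2ξ₂ = 0.81 × 143 = 115.8 → ξ₂ = 27.74 mol.
Outlet amounts (n = n₀ + Σ ν·ξ):
  A: 143 − 2(30.17) − 2(27.74) = 27.17
  D: 0 + 1(30.17) = 30.17
  B: 0 + 1(27.74) = 27.74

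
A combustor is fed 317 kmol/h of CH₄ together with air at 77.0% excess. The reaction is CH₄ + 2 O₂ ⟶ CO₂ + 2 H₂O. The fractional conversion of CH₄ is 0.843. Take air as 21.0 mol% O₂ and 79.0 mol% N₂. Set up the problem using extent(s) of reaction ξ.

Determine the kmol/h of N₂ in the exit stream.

Stoichiometric O₂ = 2 × 317 = 634 kmol/h; O₂ fed = 634 × 1.770 = 1122 kmol/h.
N₂ fed = 1122 × 79/21 = 4222 kmol/h.
Fuel reacted = 0.843 × 317 → ξ = 267.2 kmol/h.
Outlet (n = n₀ + ν ξ):
  CH₄: 317 − 1(267.2) = 49.77
  O₂: 1122 − 2(267.2) = 587.7
  N₂: 4222 (inert)
  CO₂: 0 + 1(267.2) = 267.2
  H₂O: 0 + 2(267.2) = 534.5

4220 kmol/h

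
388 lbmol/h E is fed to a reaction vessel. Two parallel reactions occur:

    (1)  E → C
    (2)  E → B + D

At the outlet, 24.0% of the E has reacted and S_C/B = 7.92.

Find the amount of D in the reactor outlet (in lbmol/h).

10.4 lbmol/h

Conversion of E: E consumed = 0.24 × 388 = 93.12 lbmol/h = 1ξ₁ + 1ξ₂.
Selectivity: 1ξ₁ / (1ξ₂) = 7.92 → ξ₁ = 7.92 ξ₂.
Substitute: (1·7.92 + 1) ξ₂ = 93.12 → ξ₂ = 10.44 lbmol/h, ξ₁ = 82.68 lbmol/h.
Outlet amounts (n = n₀ + Σ ν·ξ):
  E: 388 − 1(82.68) − 1(10.44) = 294.9
  C: 0 + 1(82.68) = 82.68
  B: 0 + 1(10.44) = 10.44
  D: 0 + 1(10.44) = 10.44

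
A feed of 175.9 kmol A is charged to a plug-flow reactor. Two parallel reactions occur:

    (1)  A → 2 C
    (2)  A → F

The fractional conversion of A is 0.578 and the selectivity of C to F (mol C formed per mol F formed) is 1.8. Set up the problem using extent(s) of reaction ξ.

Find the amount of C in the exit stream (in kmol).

Conversion of A: A consumed = 0.578 × 175.9 = 101.7 kmol = 1ξ₁ + 1ξ₂.
Selectivity: 2ξ₁ / (1ξ₂) = 1.8 → ξ₁ = 0.9 ξ₂.
Substitute: (1·0.9 + 1) ξ₂ = 101.7 → ξ₂ = 53.51 kmol, ξ₁ = 48.16 kmol.
Outlet amounts (n = n₀ + Σ ν·ξ):
  A: 175.9 − 1(48.16) − 1(53.51) = 74.23
  C: 0 + 2(48.16) = 96.32
  F: 0 + 1(53.51) = 53.51

96.3 kmol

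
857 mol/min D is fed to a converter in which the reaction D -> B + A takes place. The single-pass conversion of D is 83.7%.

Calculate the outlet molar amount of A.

D reacted = 0.837 × 857 = 717.3 mol/min; ν_D = −1, so ξ = 717.3/1 = 717.3 mol/min.
Outlet amounts (n = n₀ + ν ξ):
  D: 857 − 1(717.3) = 139.7
  B: 0 + 1(717.3) = 717.3
  A: 0 + 1(717.3) = 717.3

717 mol/min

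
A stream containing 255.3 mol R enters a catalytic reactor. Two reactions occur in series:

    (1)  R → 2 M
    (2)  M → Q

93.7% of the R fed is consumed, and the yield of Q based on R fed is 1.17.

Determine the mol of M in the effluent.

Conversion of R: R consumed = 1ξ₁ = 0.937 × 255.3 → ξ₁ = 239.2 mol.
Yield of Q: 1ξ₂ / 255.3 = 1.17 → ξ₂ = 298.7 mol.
Outlet amounts (n = n₀ + Σ ν·ξ):
  R: 255.3 − 1(239.2) = 16.08
  M: 0 + 2(239.2) − 1(298.7) = 179.7
  Q: 0 + 1(298.7) = 298.7

180 mol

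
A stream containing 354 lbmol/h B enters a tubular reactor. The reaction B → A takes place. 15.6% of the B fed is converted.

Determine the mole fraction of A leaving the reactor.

0.156

B reacted = 0.156 × 354 = 55.22 lbmol/h; ν_B = −1, so ξ = 55.22/1 = 55.22 lbmol/h.
Outlet amounts (n = n₀ + ν ξ):
  B: 354 − 1(55.22) = 298.8
  A: 0 + 1(55.22) = 55.22
Total out = 354 lbmol/h; y_A = 55.22 / 354 = 0.156.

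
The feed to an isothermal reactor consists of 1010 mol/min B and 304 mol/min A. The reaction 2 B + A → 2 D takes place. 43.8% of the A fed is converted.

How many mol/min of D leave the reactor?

A reacted = 0.438 × 304 = 133.2 mol/min; ν_A = −1, so ξ = 133.2/1 = 133.2 mol/min.
Outlet amounts (n = n₀ + ν ξ):
  B: 1010 − 2(133.2) = 743.7
  A: 304 − 1(133.2) = 170.8
  D: 0 + 2(133.2) = 266.3

266 mol/min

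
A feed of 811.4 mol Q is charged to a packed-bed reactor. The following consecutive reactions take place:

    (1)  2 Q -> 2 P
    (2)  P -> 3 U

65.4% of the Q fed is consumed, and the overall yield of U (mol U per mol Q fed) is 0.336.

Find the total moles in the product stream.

993 mol

Conversion of Q: Q consumed = 2ξ₁ = 0.654 × 811.4 → ξ₁ = 265.3 mol.
Yield of U: 3ξ₂ / 811.4 = 0.336 → ξ₂ = 90.88 mol.
Outlet amounts (n = n₀ + Σ ν·ξ):
  Q: 811.4 − 2(265.3) = 280.7
  P: 0 + 2(265.3) − 1(90.88) = 439.8
  U: 0 + 3(90.88) = 272.6
Total out = 280.7 + 439.8 + 272.6 = 993.2 mol.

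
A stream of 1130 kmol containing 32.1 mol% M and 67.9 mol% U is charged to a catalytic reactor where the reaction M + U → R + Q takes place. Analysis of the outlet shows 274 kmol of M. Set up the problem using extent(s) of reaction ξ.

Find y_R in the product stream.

0.0785

For M: n = n₀ − 1ξ → 274 = 362.7 − 1ξ, giving ξ = 88.73 kmol.
Outlet amounts (n = n₀ + ν ξ):
  M: 362.7 − 1(88.73) = 274
  U: 767.3 − 1(88.73) = 678.5
  R: 0 + 1(88.73) = 88.73
  Q: 0 + 1(88.73) = 88.73
Total out = 1130 kmol; y_R = 88.73 / 1130 = 0.07852.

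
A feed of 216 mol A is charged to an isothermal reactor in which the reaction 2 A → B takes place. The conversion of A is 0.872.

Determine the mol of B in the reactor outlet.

94.2 mol

A reacted = 0.872 × 216 = 188.4 mol; ν_A = −2, so ξ = 188.4/2 = 94.18 mol.
Outlet amounts (n = n₀ + ν ξ):
  A: 216 − 2(94.18) = 27.65
  B: 0 + 1(94.18) = 94.18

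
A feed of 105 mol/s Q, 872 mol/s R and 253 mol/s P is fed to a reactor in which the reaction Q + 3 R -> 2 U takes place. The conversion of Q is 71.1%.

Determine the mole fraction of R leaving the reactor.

0.6

Q reacted = 0.711 × 105 = 74.66 mol/s; ν_Q = −1, so ξ = 74.66/1 = 74.66 mol/s.
Outlet amounts (n = n₀ + ν ξ):
  Q: 105 − 1(74.66) = 30.34
  R: 872 − 3(74.66) = 648
  U: 0 + 2(74.66) = 149.3
  P: 253 (inert)
Total out = 1081 mol/s; y_R = 648 / 1081 = 0.5996.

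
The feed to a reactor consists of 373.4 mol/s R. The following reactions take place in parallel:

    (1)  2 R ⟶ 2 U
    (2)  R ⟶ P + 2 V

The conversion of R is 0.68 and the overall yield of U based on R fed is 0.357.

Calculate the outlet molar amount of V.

Yield of U: 2ξ₁ / 373.4 = 0.357 → ξ₁ = 66.65 mol/s.
Conversion of R: 2ξ₁ + 1ξ₂ = 0.68 × 373.4 = 253.9 → ξ₂ = 120.6 mol/s.
Outlet amounts (n = n₀ + Σ ν·ξ):
  R: 373.4 − 2(66.65) − 1(120.6) = 119.5
  U: 0 + 2(66.65) = 133.3
  P: 0 + 1(120.6) = 120.6
  V: 0 + 2(120.6) = 241.2

241 mol/s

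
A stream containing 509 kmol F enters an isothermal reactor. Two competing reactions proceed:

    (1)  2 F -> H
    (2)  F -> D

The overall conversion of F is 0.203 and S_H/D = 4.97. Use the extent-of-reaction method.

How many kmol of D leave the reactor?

9.44 kmol

Conversion of F: F consumed = 0.203 × 509 = 103.3 kmol = 2ξ₁ + 1ξ₂.
Selectivity: 1ξ₁ / (1ξ₂) = 4.97 → ξ₁ = 4.97 ξ₂.
Substitute: (2·4.97 + 1) ξ₂ = 103.3 → ξ₂ = 9.445 kmol, ξ₁ = 46.94 kmol.
Outlet amounts (n = n₀ + Σ ν·ξ):
  F: 509 − 2(46.94) − 1(9.445) = 405.7
  H: 0 + 1(46.94) = 46.94
  D: 0 + 1(9.445) = 9.445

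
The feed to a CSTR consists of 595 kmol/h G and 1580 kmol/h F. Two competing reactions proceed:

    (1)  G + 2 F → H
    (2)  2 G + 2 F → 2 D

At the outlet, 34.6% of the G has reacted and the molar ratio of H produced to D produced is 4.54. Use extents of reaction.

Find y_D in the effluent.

Conversion of G: G consumed = 0.346 × 595 = 205.9 kmol/h = 1ξ₁ + 2ξ₂.
Selectivity: 1ξ₁ / (2ξ₂) = 4.54 → ξ₁ = 9.08 ξ₂.
Substitute: (1·9.08 + 2) ξ₂ = 205.9 → ξ₂ = 18.58 kmol/h, ξ₁ = 168.7 kmol/h.
Outlet amounts (n = n₀ + Σ ν·ξ):
  G: 595 − 1(168.7) − 2(18.58) = 389.1
  F: 1580 − 2(168.7) − 2(18.58) = 1205
  H: 0 + 1(168.7) = 168.7
  D: 0 + 2(18.58) = 37.16
Total out = 1800 kmol/h; y_D = 37.16 / 1800 = 0.02064.

0.0206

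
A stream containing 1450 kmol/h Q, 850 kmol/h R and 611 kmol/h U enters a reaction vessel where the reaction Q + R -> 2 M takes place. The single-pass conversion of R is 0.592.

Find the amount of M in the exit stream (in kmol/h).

1010 kmol/h

R reacted = 0.592 × 850 = 503.2 kmol/h; ν_R = −1, so ξ = 503.2/1 = 503.2 kmol/h.
Outlet amounts (n = n₀ + ν ξ):
  Q: 1450 − 1(503.2) = 946.8
  R: 850 − 1(503.2) = 346.8
  M: 0 + 2(503.2) = 1006
  U: 611 (inert)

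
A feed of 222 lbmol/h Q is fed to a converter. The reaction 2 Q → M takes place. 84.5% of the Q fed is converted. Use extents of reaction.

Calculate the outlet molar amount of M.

93.8 lbmol/h

Q reacted = 0.845 × 222 = 187.6 lbmol/h; ν_Q = −2, so ξ = 187.6/2 = 93.8 lbmol/h.
Outlet amounts (n = n₀ + ν ξ):
  Q: 222 − 2(93.8) = 34.41
  M: 0 + 1(93.8) = 93.8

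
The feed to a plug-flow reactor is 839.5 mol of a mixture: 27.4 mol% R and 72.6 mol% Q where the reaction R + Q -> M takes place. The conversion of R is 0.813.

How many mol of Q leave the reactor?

422 mol

R reacted = 0.813 × 230 = 187 mol; ν_R = −1, so ξ = 187/1 = 187 mol.
Outlet amounts (n = n₀ + ν ξ):
  R: 230 − 1(187) = 43.01
  Q: 609.5 − 1(187) = 422.5
  M: 0 + 1(187) = 187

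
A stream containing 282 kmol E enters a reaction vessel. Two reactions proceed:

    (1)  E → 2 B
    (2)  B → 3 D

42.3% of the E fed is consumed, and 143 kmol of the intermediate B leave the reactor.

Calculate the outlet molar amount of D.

Conversion of E: E consumed = 1ξ₁ = 0.423 × 282 → ξ₁ = 119.3 kmol.
B balance: n_B = 0 + 2ξ₁ − 1ξ₂ = 143 → ξ₂ = (2·119.3 − 143)/1 = 95.57 kmol.
Outlet amounts (n = n₀ + Σ ν·ξ):
  E: 282 − 1(119.3) = 162.7
  B: 0 + 2(119.3) − 1(95.57) = 143
  D: 0 + 3(95.57) = 286.7

287 kmol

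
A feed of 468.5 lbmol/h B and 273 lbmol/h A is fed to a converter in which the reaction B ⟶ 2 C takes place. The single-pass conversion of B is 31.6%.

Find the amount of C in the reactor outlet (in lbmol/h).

296 lbmol/h

B reacted = 0.316 × 468.5 = 148 lbmol/h; ν_B = −1, so ξ = 148/1 = 148 lbmol/h.
Outlet amounts (n = n₀ + ν ξ):
  B: 468.5 − 1(148) = 320.5
  C: 0 + 2(148) = 296.1
  A: 273 (inert)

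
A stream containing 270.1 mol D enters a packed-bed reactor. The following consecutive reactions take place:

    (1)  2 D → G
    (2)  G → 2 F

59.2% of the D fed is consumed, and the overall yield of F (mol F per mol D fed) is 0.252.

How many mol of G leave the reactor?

45.9 mol

Conversion of D: D consumed = 2ξ₁ = 0.592 × 270.1 → ξ₁ = 79.95 mol.
Yield of F: 2ξ₂ / 270.1 = 0.252 → ξ₂ = 34.03 mol.
Outlet amounts (n = n₀ + Σ ν·ξ):
  D: 270.1 − 2(79.95) = 110.2
  G: 0 + 1(79.95) − 1(34.03) = 45.92
  F: 0 + 2(34.03) = 68.07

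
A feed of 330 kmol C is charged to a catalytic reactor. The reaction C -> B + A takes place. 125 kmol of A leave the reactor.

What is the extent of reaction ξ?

For A: n = n₀ + 1ξ → 125 = 0 + 1ξ, giving ξ = 125 kmol.
Outlet amounts (n = n₀ + ν ξ):
  C: 330 − 1(125) = 205
  B: 0 + 1(125) = 125
  A: 0 + 1(125) = 125

ξ = 125 kmol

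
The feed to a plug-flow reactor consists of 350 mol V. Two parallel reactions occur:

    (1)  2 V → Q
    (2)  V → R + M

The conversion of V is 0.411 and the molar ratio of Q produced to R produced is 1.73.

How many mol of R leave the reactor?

32.3 mol

Conversion of V: V consumed = 0.411 × 350 = 143.8 mol = 2ξ₁ + 1ξ₂.
Selectivity: 1ξ₁ / (1ξ₂) = 1.73 → ξ₁ = 1.73 ξ₂.
Substitute: (2·1.73 + 1) ξ₂ = 143.8 → ξ₂ = 32.25 mol, ξ₁ = 55.8 mol.
Outlet amounts (n = n₀ + Σ ν·ξ):
  V: 350 − 2(55.8) − 1(32.25) = 206.2
  Q: 0 + 1(55.8) = 55.8
  R: 0 + 1(32.25) = 32.25
  M: 0 + 1(32.25) = 32.25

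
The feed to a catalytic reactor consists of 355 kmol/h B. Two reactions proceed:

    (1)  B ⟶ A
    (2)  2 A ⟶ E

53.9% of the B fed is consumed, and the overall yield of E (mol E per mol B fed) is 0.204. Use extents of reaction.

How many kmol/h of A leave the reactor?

46.5 kmol/h

Conversion of B: B consumed = 1ξ₁ = 0.539 × 355 → ξ₁ = 191.3 kmol/h.
Yield of E: 1ξ₂ / 355 = 0.204 → ξ₂ = 72.42 kmol/h.
Outlet amounts (n = n₀ + Σ ν·ξ):
  B: 355 − 1(191.3) = 163.7
  A: 0 + 1(191.3) − 2(72.42) = 46.5
  E: 0 + 1(72.42) = 72.42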